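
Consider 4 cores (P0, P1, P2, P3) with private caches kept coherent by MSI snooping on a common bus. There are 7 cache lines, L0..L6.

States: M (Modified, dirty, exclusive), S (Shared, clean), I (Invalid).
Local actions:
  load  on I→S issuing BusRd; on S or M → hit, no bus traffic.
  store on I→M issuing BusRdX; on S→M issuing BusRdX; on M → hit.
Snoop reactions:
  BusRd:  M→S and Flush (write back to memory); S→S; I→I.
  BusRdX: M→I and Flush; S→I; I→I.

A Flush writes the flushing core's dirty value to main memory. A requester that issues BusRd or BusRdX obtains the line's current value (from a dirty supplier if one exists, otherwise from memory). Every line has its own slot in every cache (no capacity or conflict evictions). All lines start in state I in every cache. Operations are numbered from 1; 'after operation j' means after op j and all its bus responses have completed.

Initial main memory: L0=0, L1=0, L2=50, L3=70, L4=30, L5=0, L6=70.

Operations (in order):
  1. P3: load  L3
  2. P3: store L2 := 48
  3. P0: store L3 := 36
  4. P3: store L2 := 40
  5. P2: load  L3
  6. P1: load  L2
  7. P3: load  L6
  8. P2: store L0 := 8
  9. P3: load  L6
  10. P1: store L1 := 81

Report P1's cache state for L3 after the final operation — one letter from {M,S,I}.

[1] P3: load  L3 | P0:I, P1:I, P2:I, P3:S(70) | bus: BusRd
[2] P3: store L2 := 48 | P0:I, P1:I, P2:I, P3:M(48) | bus: BusRdX
[3] P0: store L3 := 36 | P0:M(36), P1:I, P2:I, P3:I | bus: BusRdX
[4] P3: store L2 := 40 | P0:I, P1:I, P2:I, P3:M(40) | bus: none
[5] P2: load  L3 | P0:S(36), P1:I, P2:S(36), P3:I | bus: BusRd,Flush
[6] P1: load  L2 | P0:I, P1:S(40), P2:I, P3:S(40) | bus: BusRd,Flush
[7] P3: load  L6 | P0:I, P1:I, P2:I, P3:S(70) | bus: BusRd
[8] P2: store L0 := 8 | P0:I, P1:I, P2:M(8), P3:I | bus: BusRdX
[9] P3: load  L6 | P0:I, P1:I, P2:I, P3:S(70) | bus: none
[10] P1: store L1 := 81 | P0:I, P1:M(81), P2:I, P3:I | bus: BusRdX

state = I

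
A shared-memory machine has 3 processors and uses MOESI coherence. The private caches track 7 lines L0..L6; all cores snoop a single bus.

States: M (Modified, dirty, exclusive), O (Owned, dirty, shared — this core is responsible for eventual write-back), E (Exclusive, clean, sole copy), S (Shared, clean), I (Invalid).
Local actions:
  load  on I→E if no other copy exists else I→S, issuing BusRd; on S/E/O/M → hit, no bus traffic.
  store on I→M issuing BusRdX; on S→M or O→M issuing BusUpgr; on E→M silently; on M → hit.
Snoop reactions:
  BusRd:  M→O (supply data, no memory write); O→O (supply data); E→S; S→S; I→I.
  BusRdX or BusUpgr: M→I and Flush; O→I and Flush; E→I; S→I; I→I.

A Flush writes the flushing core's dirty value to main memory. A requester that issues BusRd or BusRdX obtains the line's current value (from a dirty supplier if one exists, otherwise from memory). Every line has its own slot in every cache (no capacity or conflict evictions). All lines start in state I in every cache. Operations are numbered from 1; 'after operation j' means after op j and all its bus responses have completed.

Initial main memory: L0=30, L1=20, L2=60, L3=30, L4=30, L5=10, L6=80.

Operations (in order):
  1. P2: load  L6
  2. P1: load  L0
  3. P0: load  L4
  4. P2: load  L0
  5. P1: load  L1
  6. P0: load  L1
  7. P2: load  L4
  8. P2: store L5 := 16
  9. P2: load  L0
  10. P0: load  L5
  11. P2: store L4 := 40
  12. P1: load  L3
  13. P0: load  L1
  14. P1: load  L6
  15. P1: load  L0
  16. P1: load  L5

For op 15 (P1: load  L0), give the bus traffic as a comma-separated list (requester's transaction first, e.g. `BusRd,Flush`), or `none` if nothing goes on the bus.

bus = none

1. P2: load  L6  bus=[BusRd]  L6: P0=I P1=I P2=E  mem[L6]=80
2. P1: load  L0  bus=[BusRd]  L0: P0=I P1=E P2=I  mem[L0]=30
3. P0: load  L4  bus=[BusRd]  L4: P0=E P1=I P2=I  mem[L4]=30
4. P2: load  L0  bus=[BusRd]  L0: P0=I P1=S P2=S  mem[L0]=30
5. P1: load  L1  bus=[BusRd]  L1: P0=I P1=E P2=I  mem[L1]=20
6. P0: load  L1  bus=[BusRd]  L1: P0=S P1=S P2=I  mem[L1]=20
7. P2: load  L4  bus=[BusRd]  L4: P0=S P1=I P2=S  mem[L4]=30
8. P2: store L5 := 16  bus=[BusRdX]  L5: P0=I P1=I P2=M  mem[L5]=10
9. P2: load  L0  bus=[-]  L0: P0=I P1=S P2=S  mem[L0]=30
10. P0: load  L5  bus=[BusRd]  L5: P0=S P1=I P2=O  mem[L5]=10
11. P2: store L4 := 40  bus=[BusUpgr]  L4: P0=I P1=I P2=M  mem[L4]=30
12. P1: load  L3  bus=[BusRd]  L3: P0=I P1=E P2=I  mem[L3]=30
13. P0: load  L1  bus=[-]  L1: P0=S P1=S P2=I  mem[L1]=20
14. P1: load  L6  bus=[BusRd]  L6: P0=I P1=S P2=S  mem[L6]=80
15. P1: load  L0  bus=[-]  L0: P0=I P1=S P2=S  mem[L0]=30
16. P1: load  L5  bus=[BusRd]  L5: P0=S P1=S P2=O  mem[L5]=10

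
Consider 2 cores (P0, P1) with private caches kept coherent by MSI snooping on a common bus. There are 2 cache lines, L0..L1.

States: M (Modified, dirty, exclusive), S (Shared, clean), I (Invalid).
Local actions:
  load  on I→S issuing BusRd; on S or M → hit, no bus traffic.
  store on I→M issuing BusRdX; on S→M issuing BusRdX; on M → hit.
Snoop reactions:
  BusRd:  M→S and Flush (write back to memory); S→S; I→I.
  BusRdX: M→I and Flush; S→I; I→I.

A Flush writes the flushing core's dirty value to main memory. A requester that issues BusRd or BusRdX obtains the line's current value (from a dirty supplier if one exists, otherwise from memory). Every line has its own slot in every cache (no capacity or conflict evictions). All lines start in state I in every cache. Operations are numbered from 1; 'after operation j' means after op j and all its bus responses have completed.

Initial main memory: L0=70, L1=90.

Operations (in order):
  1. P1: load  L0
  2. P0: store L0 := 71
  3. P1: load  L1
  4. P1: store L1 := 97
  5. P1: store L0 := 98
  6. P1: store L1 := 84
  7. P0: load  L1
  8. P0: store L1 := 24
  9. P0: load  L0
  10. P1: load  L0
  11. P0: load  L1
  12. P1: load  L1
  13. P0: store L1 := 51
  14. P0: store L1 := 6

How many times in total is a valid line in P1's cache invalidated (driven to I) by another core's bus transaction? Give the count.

  op1 P1: load  L0 → I/S on L0; bus BusRd; mem=70
  op2 P0: store L0 := 71 → M/I on L0; bus BusRdX; mem=70
  op3 P1: load  L1 → I/S on L1; bus BusRd; mem=90
  op4 P1: store L1 := 97 → I/M on L1; bus BusRdX; mem=90
  op5 P1: store L0 := 98 → I/M on L0; bus BusRdX Flush; mem=71
  op6 P1: store L1 := 84 → I/M on L1; bus (none); mem=90
  op7 P0: load  L1 → S/S on L1; bus BusRd Flush; mem=84
  op8 P0: store L1 := 24 → M/I on L1; bus BusRdX; mem=84
  op9 P0: load  L0 → S/S on L0; bus BusRd Flush; mem=98
  op10 P1: load  L0 → S/S on L0; bus (none); mem=98
  op11 P0: load  L1 → M/I on L1; bus (none); mem=84
  op12 P1: load  L1 → S/S on L1; bus BusRd Flush; mem=24
  op13 P0: store L1 := 51 → M/I on L1; bus BusRdX; mem=24
  op14 P0: store L1 := 6 → M/I on L1; bus (none); mem=24

invalidations = 3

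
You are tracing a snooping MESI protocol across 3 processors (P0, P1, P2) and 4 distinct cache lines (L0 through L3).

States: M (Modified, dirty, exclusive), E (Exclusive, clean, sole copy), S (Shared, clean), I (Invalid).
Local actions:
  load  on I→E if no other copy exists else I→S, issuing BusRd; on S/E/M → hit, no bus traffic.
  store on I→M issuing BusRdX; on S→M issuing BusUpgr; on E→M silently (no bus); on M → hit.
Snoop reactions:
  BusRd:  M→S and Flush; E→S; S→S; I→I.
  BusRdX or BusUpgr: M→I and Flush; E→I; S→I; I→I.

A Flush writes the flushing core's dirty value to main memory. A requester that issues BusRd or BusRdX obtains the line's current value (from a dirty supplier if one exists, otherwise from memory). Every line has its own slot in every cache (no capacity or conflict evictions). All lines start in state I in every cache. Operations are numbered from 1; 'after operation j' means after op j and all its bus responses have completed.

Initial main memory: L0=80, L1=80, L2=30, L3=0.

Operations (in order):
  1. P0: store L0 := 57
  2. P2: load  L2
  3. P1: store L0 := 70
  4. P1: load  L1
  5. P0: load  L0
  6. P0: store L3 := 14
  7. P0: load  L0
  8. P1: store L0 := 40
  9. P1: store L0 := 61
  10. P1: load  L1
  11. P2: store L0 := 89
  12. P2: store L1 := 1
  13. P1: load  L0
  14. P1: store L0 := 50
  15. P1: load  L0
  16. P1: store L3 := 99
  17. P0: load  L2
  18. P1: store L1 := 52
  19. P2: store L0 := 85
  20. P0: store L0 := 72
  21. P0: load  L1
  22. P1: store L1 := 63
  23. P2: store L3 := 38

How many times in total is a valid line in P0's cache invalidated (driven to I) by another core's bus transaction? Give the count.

  op1 P0: store L0 := 57 → M/I/I on L0; bus BusRdX; mem=80
  op2 P2: load  L2 → I/I/E on L2; bus BusRd; mem=30
  op3 P1: store L0 := 70 → I/M/I on L0; bus BusRdX Flush; mem=57
  op4 P1: load  L1 → I/E/I on L1; bus BusRd; mem=80
  op5 P0: load  L0 → S/S/I on L0; bus BusRd Flush; mem=70
  op6 P0: store L3 := 14 → M/I/I on L3; bus BusRdX; mem=0
  op7 P0: load  L0 → S/S/I on L0; bus (none); mem=70
  op8 P1: store L0 := 40 → I/M/I on L0; bus BusUpgr; mem=70
  op9 P1: store L0 := 61 → I/M/I on L0; bus (none); mem=70
  op10 P1: load  L1 → I/E/I on L1; bus (none); mem=80
  op11 P2: store L0 := 89 → I/I/M on L0; bus BusRdX Flush; mem=61
  op12 P2: store L1 := 1 → I/I/M on L1; bus BusRdX; mem=80
  op13 P1: load  L0 → I/S/S on L0; bus BusRd Flush; mem=89
  op14 P1: store L0 := 50 → I/M/I on L0; bus BusUpgr; mem=89
  op15 P1: load  L0 → I/M/I on L0; bus (none); mem=89
  op16 P1: store L3 := 99 → I/M/I on L3; bus BusRdX Flush; mem=14
  op17 P0: load  L2 → S/I/S on L2; bus BusRd; mem=30
  op18 P1: store L1 := 52 → I/M/I on L1; bus BusRdX Flush; mem=1
  op19 P2: store L0 := 85 → I/I/M on L0; bus BusRdX Flush; mem=50
  op20 P0: store L0 := 72 → M/I/I on L0; bus BusRdX Flush; mem=85
  op21 P0: load  L1 → S/S/I on L1; bus BusRd Flush; mem=52
  op22 P1: store L1 := 63 → I/M/I on L1; bus BusUpgr; mem=52
  op23 P2: store L3 := 38 → I/I/M on L3; bus BusRdX Flush; mem=99

invalidations = 4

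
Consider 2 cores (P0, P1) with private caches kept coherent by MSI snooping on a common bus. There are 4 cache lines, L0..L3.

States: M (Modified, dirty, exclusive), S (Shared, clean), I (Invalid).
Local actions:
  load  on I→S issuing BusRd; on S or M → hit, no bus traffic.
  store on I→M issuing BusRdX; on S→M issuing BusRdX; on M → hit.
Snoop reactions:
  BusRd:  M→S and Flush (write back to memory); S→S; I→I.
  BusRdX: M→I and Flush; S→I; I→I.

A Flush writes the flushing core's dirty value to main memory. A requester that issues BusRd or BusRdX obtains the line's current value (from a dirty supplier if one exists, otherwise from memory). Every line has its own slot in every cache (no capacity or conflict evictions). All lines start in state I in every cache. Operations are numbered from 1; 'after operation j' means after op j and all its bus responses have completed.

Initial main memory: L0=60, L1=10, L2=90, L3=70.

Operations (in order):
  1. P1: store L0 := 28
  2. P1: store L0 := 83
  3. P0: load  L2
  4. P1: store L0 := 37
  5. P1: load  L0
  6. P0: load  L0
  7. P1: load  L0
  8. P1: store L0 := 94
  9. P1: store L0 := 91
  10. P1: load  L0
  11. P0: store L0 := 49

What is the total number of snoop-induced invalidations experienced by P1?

invalidations = 1

[1] P1: store L0 := 28 | P0:I, P1:M(28) | bus: BusRdX
[2] P1: store L0 := 83 | P0:I, P1:M(83) | bus: none
[3] P0: load  L2 | P0:S(90), P1:I | bus: BusRd
[4] P1: store L0 := 37 | P0:I, P1:M(37) | bus: none
[5] P1: load  L0 | P0:I, P1:M(37) | bus: none
[6] P0: load  L0 | P0:S(37), P1:S(37) | bus: BusRd,Flush
[7] P1: load  L0 | P0:S(37), P1:S(37) | bus: none
[8] P1: store L0 := 94 | P0:I, P1:M(94) | bus: BusRdX
[9] P1: store L0 := 91 | P0:I, P1:M(91) | bus: none
[10] P1: load  L0 | P0:I, P1:M(91) | bus: none
[11] P0: store L0 := 49 | P0:M(49), P1:I | bus: BusRdX,Flush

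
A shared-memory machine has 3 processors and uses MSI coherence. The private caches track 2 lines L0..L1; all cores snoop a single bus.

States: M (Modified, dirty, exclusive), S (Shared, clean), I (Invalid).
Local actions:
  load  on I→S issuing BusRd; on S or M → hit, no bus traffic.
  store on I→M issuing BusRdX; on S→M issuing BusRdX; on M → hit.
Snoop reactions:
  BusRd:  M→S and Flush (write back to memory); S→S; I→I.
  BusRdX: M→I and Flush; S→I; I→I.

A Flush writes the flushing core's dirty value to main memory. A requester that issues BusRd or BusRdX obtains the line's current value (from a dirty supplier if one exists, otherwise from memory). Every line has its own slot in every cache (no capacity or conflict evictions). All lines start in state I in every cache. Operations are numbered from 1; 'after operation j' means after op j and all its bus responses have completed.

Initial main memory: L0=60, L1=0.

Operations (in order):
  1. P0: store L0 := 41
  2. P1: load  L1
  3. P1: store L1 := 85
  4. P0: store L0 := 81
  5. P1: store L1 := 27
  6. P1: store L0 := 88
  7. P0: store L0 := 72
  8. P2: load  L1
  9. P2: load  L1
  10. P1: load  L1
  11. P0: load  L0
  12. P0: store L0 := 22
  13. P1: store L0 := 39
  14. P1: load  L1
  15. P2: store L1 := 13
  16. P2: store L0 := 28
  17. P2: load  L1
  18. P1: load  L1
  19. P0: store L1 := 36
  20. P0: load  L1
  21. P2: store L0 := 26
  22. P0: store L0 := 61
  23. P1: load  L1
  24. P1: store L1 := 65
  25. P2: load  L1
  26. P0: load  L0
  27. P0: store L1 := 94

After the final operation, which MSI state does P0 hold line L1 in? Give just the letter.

1. P0: store L0 := 41  bus=[BusRdX]  L0: P0=M P1=I P2=I  mem[L0]=60
2. P1: load  L1  bus=[BusRd]  L1: P0=I P1=S P2=I  mem[L1]=0
3. P1: store L1 := 85  bus=[BusRdX]  L1: P0=I P1=M P2=I  mem[L1]=0
4. P0: store L0 := 81  bus=[-]  L0: P0=M P1=I P2=I  mem[L0]=60
5. P1: store L1 := 27  bus=[-]  L1: P0=I P1=M P2=I  mem[L1]=0
6. P1: store L0 := 88  bus=[BusRdX,Flush]  L0: P0=I P1=M P2=I  mem[L0]=81
7. P0: store L0 := 72  bus=[BusRdX,Flush]  L0: P0=M P1=I P2=I  mem[L0]=88
8. P2: load  L1  bus=[BusRd,Flush]  L1: P0=I P1=S P2=S  mem[L1]=27
9. P2: load  L1  bus=[-]  L1: P0=I P1=S P2=S  mem[L1]=27
10. P1: load  L1  bus=[-]  L1: P0=I P1=S P2=S  mem[L1]=27
11. P0: load  L0  bus=[-]  L0: P0=M P1=I P2=I  mem[L0]=88
12. P0: store L0 := 22  bus=[-]  L0: P0=M P1=I P2=I  mem[L0]=88
13. P1: store L0 := 39  bus=[BusRdX,Flush]  L0: P0=I P1=M P2=I  mem[L0]=22
14. P1: load  L1  bus=[-]  L1: P0=I P1=S P2=S  mem[L1]=27
15. P2: store L1 := 13  bus=[BusRdX]  L1: P0=I P1=I P2=M  mem[L1]=27
16. P2: store L0 := 28  bus=[BusRdX,Flush]  L0: P0=I P1=I P2=M  mem[L0]=39
17. P2: load  L1  bus=[-]  L1: P0=I P1=I P2=M  mem[L1]=27
18. P1: load  L1  bus=[BusRd,Flush]  L1: P0=I P1=S P2=S  mem[L1]=13
19. P0: store L1 := 36  bus=[BusRdX]  L1: P0=M P1=I P2=I  mem[L1]=13
20. P0: load  L1  bus=[-]  L1: P0=M P1=I P2=I  mem[L1]=13
21. P2: store L0 := 26  bus=[-]  L0: P0=I P1=I P2=M  mem[L0]=39
22. P0: store L0 := 61  bus=[BusRdX,Flush]  L0: P0=M P1=I P2=I  mem[L0]=26
23. P1: load  L1  bus=[BusRd,Flush]  L1: P0=S P1=S P2=I  mem[L1]=36
24. P1: store L1 := 65  bus=[BusRdX]  L1: P0=I P1=M P2=I  mem[L1]=36
25. P2: load  L1  bus=[BusRd,Flush]  L1: P0=I P1=S P2=S  mem[L1]=65
26. P0: load  L0  bus=[-]  L0: P0=M P1=I P2=I  mem[L0]=26
27. P0: store L1 := 94  bus=[BusRdX]  L1: P0=M P1=I P2=I  mem[L1]=65

state = M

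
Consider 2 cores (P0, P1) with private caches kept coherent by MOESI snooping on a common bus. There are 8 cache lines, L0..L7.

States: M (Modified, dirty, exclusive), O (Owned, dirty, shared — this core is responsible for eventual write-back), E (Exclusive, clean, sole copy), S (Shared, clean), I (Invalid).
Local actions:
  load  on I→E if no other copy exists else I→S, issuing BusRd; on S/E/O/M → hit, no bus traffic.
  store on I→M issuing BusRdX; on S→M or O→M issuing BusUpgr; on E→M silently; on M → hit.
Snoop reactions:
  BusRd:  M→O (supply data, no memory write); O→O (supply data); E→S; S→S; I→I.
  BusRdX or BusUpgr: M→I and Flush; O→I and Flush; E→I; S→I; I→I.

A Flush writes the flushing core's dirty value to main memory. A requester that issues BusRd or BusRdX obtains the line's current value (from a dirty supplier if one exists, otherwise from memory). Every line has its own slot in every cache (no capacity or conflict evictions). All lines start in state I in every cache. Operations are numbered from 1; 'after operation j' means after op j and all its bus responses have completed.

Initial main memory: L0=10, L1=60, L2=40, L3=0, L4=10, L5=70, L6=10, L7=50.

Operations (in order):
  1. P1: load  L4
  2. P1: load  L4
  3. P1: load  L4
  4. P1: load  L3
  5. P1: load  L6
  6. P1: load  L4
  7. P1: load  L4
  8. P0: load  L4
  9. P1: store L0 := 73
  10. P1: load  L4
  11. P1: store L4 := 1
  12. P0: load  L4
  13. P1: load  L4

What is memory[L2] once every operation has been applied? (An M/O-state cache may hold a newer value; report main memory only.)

memory[L2] = 40

step 1: P1: load  L4  ⟶  IE  (L4)  txn=BusRd  M[L4]=10
step 2: P1: load  L4  ⟶  IE  (L4)  txn=∅  M[L4]=10
step 3: P1: load  L4  ⟶  IE  (L4)  txn=∅  M[L4]=10
step 4: P1: load  L3  ⟶  IE  (L3)  txn=BusRd  M[L3]=0
step 5: P1: load  L6  ⟶  IE  (L6)  txn=BusRd  M[L6]=10
step 6: P1: load  L4  ⟶  IE  (L4)  txn=∅  M[L4]=10
step 7: P1: load  L4  ⟶  IE  (L4)  txn=∅  M[L4]=10
step 8: P0: load  L4  ⟶  SS  (L4)  txn=BusRd  M[L4]=10
step 9: P1: store L0 := 73  ⟶  IM  (L0)  txn=BusRdX  M[L0]=10
step 10: P1: load  L4  ⟶  SS  (L4)  txn=∅  M[L4]=10
step 11: P1: store L4 := 1  ⟶  IM  (L4)  txn=BusUpgr  M[L4]=10
step 12: P0: load  L4  ⟶  SO  (L4)  txn=BusRd  M[L4]=10
step 13: P1: load  L4  ⟶  SO  (L4)  txn=∅  M[L4]=10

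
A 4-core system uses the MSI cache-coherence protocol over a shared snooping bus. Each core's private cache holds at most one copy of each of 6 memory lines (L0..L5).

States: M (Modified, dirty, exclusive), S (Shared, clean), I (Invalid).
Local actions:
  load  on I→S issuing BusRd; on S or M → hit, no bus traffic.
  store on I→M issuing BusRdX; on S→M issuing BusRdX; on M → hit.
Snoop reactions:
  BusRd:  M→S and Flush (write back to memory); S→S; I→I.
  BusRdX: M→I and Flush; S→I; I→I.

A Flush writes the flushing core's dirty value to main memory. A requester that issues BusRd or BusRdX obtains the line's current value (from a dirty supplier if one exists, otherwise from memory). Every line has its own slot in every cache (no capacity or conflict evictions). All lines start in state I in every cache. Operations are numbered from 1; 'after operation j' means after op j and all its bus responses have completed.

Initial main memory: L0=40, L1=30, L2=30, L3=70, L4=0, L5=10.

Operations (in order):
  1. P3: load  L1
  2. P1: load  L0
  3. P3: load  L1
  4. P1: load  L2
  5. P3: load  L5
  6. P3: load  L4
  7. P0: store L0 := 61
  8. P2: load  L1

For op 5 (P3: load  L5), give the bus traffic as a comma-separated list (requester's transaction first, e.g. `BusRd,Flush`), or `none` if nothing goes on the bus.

bus = BusRd

1. P3: load  L1  bus=[BusRd]  L1: P0=I P1=I P2=I P3=S  mem[L1]=30
2. P1: load  L0  bus=[BusRd]  L0: P0=I P1=S P2=I P3=I  mem[L0]=40
3. P3: load  L1  bus=[-]  L1: P0=I P1=I P2=I P3=S  mem[L1]=30
4. P1: load  L2  bus=[BusRd]  L2: P0=I P1=S P2=I P3=I  mem[L2]=30
5. P3: load  L5  bus=[BusRd]  L5: P0=I P1=I P2=I P3=S  mem[L5]=10
6. P3: load  L4  bus=[BusRd]  L4: P0=I P1=I P2=I P3=S  mem[L4]=0
7. P0: store L0 := 61  bus=[BusRdX]  L0: P0=M P1=I P2=I P3=I  mem[L0]=40
8. P2: load  L1  bus=[BusRd]  L1: P0=I P1=I P2=S P3=S  mem[L1]=30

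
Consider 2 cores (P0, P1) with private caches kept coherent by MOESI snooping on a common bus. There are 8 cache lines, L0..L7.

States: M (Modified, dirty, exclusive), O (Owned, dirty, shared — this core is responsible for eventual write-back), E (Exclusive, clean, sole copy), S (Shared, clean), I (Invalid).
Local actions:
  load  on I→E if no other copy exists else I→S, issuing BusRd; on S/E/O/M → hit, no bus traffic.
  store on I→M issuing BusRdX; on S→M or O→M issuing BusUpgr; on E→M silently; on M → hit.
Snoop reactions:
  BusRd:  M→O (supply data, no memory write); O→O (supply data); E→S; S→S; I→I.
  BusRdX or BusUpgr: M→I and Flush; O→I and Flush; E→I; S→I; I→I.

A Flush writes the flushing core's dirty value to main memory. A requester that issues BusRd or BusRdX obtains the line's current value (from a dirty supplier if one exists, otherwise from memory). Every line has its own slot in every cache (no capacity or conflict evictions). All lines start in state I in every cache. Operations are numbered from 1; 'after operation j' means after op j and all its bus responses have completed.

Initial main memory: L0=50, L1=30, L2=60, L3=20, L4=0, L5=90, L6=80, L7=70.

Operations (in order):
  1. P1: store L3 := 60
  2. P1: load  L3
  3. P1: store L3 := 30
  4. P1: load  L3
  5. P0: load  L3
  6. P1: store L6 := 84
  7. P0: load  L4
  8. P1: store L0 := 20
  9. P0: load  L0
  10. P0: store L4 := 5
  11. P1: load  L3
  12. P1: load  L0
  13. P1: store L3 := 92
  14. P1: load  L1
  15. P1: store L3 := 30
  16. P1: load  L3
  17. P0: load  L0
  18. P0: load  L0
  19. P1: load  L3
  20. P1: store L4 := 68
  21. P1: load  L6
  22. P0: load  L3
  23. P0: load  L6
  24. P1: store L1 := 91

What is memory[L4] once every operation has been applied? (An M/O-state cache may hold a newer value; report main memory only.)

1. P1: store L3 := 60  bus=[BusRdX]  L3: P0=I P1=M  mem[L3]=20
2. P1: load  L3  bus=[-]  L3: P0=I P1=M  mem[L3]=20
3. P1: store L3 := 30  bus=[-]  L3: P0=I P1=M  mem[L3]=20
4. P1: load  L3  bus=[-]  L3: P0=I P1=M  mem[L3]=20
5. P0: load  L3  bus=[BusRd]  L3: P0=S P1=O  mem[L3]=20
6. P1: store L6 := 84  bus=[BusRdX]  L6: P0=I P1=M  mem[L6]=80
7. P0: load  L4  bus=[BusRd]  L4: P0=E P1=I  mem[L4]=0
8. P1: store L0 := 20  bus=[BusRdX]  L0: P0=I P1=M  mem[L0]=50
9. P0: load  L0  bus=[BusRd]  L0: P0=S P1=O  mem[L0]=50
10. P0: store L4 := 5  bus=[-]  L4: P0=M P1=I  mem[L4]=0
11. P1: load  L3  bus=[-]  L3: P0=S P1=O  mem[L3]=20
12. P1: load  L0  bus=[-]  L0: P0=S P1=O  mem[L0]=50
13. P1: store L3 := 92  bus=[BusUpgr]  L3: P0=I P1=M  mem[L3]=20
14. P1: load  L1  bus=[BusRd]  L1: P0=I P1=E  mem[L1]=30
15. P1: store L3 := 30  bus=[-]  L3: P0=I P1=M  mem[L3]=20
16. P1: load  L3  bus=[-]  L3: P0=I P1=M  mem[L3]=20
17. P0: load  L0  bus=[-]  L0: P0=S P1=O  mem[L0]=50
18. P0: load  L0  bus=[-]  L0: P0=S P1=O  mem[L0]=50
19. P1: load  L3  bus=[-]  L3: P0=I P1=M  mem[L3]=20
20. P1: store L4 := 68  bus=[BusRdX,Flush]  L4: P0=I P1=M  mem[L4]=5
21. P1: load  L6  bus=[-]  L6: P0=I P1=M  mem[L6]=80
22. P0: load  L3  bus=[BusRd]  L3: P0=S P1=O  mem[L3]=20
23. P0: load  L6  bus=[BusRd]  L6: P0=S P1=O  mem[L6]=80
24. P1: store L1 := 91  bus=[-]  L1: P0=I P1=M  mem[L1]=30

memory[L4] = 5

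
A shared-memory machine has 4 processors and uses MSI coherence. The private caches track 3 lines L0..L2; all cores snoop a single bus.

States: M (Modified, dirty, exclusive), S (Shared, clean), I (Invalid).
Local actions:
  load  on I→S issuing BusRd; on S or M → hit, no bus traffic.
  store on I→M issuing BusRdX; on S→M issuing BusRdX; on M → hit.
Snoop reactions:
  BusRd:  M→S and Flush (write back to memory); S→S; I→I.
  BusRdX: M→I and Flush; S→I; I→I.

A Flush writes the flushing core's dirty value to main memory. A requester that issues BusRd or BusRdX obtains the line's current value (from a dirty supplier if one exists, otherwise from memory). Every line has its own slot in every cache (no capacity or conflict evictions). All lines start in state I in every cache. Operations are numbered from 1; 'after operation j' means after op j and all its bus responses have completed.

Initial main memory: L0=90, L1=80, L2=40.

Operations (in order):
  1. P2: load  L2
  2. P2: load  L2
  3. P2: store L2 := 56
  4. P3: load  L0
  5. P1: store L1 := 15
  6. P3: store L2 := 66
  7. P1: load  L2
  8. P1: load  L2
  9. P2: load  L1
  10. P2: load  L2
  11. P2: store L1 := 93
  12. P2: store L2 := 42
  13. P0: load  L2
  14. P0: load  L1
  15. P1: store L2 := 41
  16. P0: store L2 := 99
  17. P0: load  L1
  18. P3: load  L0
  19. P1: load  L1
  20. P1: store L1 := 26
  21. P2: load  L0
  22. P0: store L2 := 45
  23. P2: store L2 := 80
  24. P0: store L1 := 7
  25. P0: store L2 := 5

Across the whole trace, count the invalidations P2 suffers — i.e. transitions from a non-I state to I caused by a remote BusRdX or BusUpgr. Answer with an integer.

invalidations = 4

[1] P2: load  L2 | P0:I, P1:I, P2:S(40), P3:I | bus: BusRd
[2] P2: load  L2 | P0:I, P1:I, P2:S(40), P3:I | bus: none
[3] P2: store L2 := 56 | P0:I, P1:I, P2:M(56), P3:I | bus: BusRdX
[4] P3: load  L0 | P0:I, P1:I, P2:I, P3:S(90) | bus: BusRd
[5] P1: store L1 := 15 | P0:I, P1:M(15), P2:I, P3:I | bus: BusRdX
[6] P3: store L2 := 66 | P0:I, P1:I, P2:I, P3:M(66) | bus: BusRdX,Flush
[7] P1: load  L2 | P0:I, P1:S(66), P2:I, P3:S(66) | bus: BusRd,Flush
[8] P1: load  L2 | P0:I, P1:S(66), P2:I, P3:S(66) | bus: none
[9] P2: load  L1 | P0:I, P1:S(15), P2:S(15), P3:I | bus: BusRd,Flush
[10] P2: load  L2 | P0:I, P1:S(66), P2:S(66), P3:S(66) | bus: BusRd
[11] P2: store L1 := 93 | P0:I, P1:I, P2:M(93), P3:I | bus: BusRdX
[12] P2: store L2 := 42 | P0:I, P1:I, P2:M(42), P3:I | bus: BusRdX
[13] P0: load  L2 | P0:S(42), P1:I, P2:S(42), P3:I | bus: BusRd,Flush
[14] P0: load  L1 | P0:S(93), P1:I, P2:S(93), P3:I | bus: BusRd,Flush
[15] P1: store L2 := 41 | P0:I, P1:M(41), P2:I, P3:I | bus: BusRdX
[16] P0: store L2 := 99 | P0:M(99), P1:I, P2:I, P3:I | bus: BusRdX,Flush
[17] P0: load  L1 | P0:S(93), P1:I, P2:S(93), P3:I | bus: none
[18] P3: load  L0 | P0:I, P1:I, P2:I, P3:S(90) | bus: none
[19] P1: load  L1 | P0:S(93), P1:S(93), P2:S(93), P3:I | bus: BusRd
[20] P1: store L1 := 26 | P0:I, P1:M(26), P2:I, P3:I | bus: BusRdX
[21] P2: load  L0 | P0:I, P1:I, P2:S(90), P3:S(90) | bus: BusRd
[22] P0: store L2 := 45 | P0:M(45), P1:I, P2:I, P3:I | bus: none
[23] P2: store L2 := 80 | P0:I, P1:I, P2:M(80), P3:I | bus: BusRdX,Flush
[24] P0: store L1 := 7 | P0:M(7), P1:I, P2:I, P3:I | bus: BusRdX,Flush
[25] P0: store L2 := 5 | P0:M(5), P1:I, P2:I, P3:I | bus: BusRdX,Flush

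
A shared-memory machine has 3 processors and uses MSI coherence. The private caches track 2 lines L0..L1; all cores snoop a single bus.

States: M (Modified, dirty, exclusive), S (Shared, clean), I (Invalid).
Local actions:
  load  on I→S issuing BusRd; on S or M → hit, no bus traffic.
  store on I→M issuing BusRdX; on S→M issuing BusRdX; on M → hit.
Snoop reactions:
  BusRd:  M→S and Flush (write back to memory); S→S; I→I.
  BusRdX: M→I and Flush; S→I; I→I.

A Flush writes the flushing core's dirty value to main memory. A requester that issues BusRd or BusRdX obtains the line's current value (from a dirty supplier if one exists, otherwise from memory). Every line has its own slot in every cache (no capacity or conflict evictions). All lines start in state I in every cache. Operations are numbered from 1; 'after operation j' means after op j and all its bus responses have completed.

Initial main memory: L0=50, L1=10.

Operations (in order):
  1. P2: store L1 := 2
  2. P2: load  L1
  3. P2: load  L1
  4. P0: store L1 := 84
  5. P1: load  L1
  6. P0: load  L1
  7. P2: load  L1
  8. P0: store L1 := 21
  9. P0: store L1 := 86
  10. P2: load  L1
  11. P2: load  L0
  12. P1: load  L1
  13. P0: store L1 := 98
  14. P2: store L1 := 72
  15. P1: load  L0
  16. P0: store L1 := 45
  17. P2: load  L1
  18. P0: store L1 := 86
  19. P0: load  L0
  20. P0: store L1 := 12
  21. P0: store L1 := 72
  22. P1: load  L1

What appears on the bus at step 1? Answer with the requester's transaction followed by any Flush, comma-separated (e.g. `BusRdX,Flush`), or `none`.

bus = BusRdX

1. P2: store L1 := 2  bus=[BusRdX]  L1: P0=I P1=I P2=M  mem[L1]=10
2. P2: load  L1  bus=[-]  L1: P0=I P1=I P2=M  mem[L1]=10
3. P2: load  L1  bus=[-]  L1: P0=I P1=I P2=M  mem[L1]=10
4. P0: store L1 := 84  bus=[BusRdX,Flush]  L1: P0=M P1=I P2=I  mem[L1]=2
5. P1: load  L1  bus=[BusRd,Flush]  L1: P0=S P1=S P2=I  mem[L1]=84
6. P0: load  L1  bus=[-]  L1: P0=S P1=S P2=I  mem[L1]=84
7. P2: load  L1  bus=[BusRd]  L1: P0=S P1=S P2=S  mem[L1]=84
8. P0: store L1 := 21  bus=[BusRdX]  L1: P0=M P1=I P2=I  mem[L1]=84
9. P0: store L1 := 86  bus=[-]  L1: P0=M P1=I P2=I  mem[L1]=84
10. P2: load  L1  bus=[BusRd,Flush]  L1: P0=S P1=I P2=S  mem[L1]=86
11. P2: load  L0  bus=[BusRd]  L0: P0=I P1=I P2=S  mem[L0]=50
12. P1: load  L1  bus=[BusRd]  L1: P0=S P1=S P2=S  mem[L1]=86
13. P0: store L1 := 98  bus=[BusRdX]  L1: P0=M P1=I P2=I  mem[L1]=86
14. P2: store L1 := 72  bus=[BusRdX,Flush]  L1: P0=I P1=I P2=M  mem[L1]=98
15. P1: load  L0  bus=[BusRd]  L0: P0=I P1=S P2=S  mem[L0]=50
16. P0: store L1 := 45  bus=[BusRdX,Flush]  L1: P0=M P1=I P2=I  mem[L1]=72
17. P2: load  L1  bus=[BusRd,Flush]  L1: P0=S P1=I P2=S  mem[L1]=45
18. P0: store L1 := 86  bus=[BusRdX]  L1: P0=M P1=I P2=I  mem[L1]=45
19. P0: load  L0  bus=[BusRd]  L0: P0=S P1=S P2=S  mem[L0]=50
20. P0: store L1 := 12  bus=[-]  L1: P0=M P1=I P2=I  mem[L1]=45
21. P0: store L1 := 72  bus=[-]  L1: P0=M P1=I P2=I  mem[L1]=45
22. P1: load  L1  bus=[BusRd,Flush]  L1: P0=S P1=S P2=I  mem[L1]=72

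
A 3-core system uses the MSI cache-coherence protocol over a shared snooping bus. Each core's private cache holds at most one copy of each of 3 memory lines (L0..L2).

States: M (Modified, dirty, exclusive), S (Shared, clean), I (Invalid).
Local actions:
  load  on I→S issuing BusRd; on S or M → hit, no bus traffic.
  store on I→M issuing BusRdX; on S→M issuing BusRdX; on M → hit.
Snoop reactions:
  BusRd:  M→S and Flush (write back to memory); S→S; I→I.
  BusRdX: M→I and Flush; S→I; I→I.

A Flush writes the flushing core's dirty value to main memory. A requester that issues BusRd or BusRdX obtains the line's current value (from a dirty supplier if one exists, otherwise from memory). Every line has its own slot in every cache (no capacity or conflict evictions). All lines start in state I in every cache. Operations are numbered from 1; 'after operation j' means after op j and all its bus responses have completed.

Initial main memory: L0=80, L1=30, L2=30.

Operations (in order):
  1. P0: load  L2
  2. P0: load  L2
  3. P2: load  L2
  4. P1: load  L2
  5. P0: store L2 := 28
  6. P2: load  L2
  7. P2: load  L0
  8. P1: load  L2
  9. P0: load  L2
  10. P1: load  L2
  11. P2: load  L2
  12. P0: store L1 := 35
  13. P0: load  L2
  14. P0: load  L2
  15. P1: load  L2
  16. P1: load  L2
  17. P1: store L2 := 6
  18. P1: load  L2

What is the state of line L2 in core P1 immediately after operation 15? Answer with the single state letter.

[1] P0: load  L2 | P0:S(30), P1:I, P2:I | bus: BusRd
[2] P0: load  L2 | P0:S(30), P1:I, P2:I | bus: none
[3] P2: load  L2 | P0:S(30), P1:I, P2:S(30) | bus: BusRd
[4] P1: load  L2 | P0:S(30), P1:S(30), P2:S(30) | bus: BusRd
[5] P0: store L2 := 28 | P0:M(28), P1:I, P2:I | bus: BusRdX
[6] P2: load  L2 | P0:S(28), P1:I, P2:S(28) | bus: BusRd,Flush
[7] P2: load  L0 | P0:I, P1:I, P2:S(80) | bus: BusRd
[8] P1: load  L2 | P0:S(28), P1:S(28), P2:S(28) | bus: BusRd
[9] P0: load  L2 | P0:S(28), P1:S(28), P2:S(28) | bus: none
[10] P1: load  L2 | P0:S(28), P1:S(28), P2:S(28) | bus: none
[11] P2: load  L2 | P0:S(28), P1:S(28), P2:S(28) | bus: none
[12] P0: store L1 := 35 | P0:M(35), P1:I, P2:I | bus: BusRdX
[13] P0: load  L2 | P0:S(28), P1:S(28), P2:S(28) | bus: none
[14] P0: load  L2 | P0:S(28), P1:S(28), P2:S(28) | bus: none
[15] P1: load  L2 | P0:S(28), P1:S(28), P2:S(28) | bus: none
[16] P1: load  L2 | P0:S(28), P1:S(28), P2:S(28) | bus: none
[17] P1: store L2 := 6 | P0:I, P1:M(6), P2:I | bus: BusRdX
[18] P1: load  L2 | P0:I, P1:M(6), P2:I | bus: none

state = S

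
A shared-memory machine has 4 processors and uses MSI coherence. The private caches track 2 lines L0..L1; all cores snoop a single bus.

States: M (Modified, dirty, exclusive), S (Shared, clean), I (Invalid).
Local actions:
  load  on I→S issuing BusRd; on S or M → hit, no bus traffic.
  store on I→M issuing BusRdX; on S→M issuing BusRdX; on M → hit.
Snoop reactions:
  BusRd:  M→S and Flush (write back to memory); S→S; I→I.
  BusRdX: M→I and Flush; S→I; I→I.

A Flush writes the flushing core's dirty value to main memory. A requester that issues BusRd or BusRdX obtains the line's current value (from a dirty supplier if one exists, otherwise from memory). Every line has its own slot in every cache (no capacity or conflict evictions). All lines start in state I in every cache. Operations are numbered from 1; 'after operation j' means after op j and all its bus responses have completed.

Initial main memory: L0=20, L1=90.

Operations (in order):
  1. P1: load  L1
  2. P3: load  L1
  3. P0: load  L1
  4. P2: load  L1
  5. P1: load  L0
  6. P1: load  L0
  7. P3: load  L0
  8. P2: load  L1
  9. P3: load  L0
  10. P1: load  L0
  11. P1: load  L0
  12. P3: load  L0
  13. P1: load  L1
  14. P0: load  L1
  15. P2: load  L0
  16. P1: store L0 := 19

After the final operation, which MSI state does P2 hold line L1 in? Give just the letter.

state = S

  op1 P1: load  L1 → I/S/I/I on L1; bus BusRd; mem=90
  op2 P3: load  L1 → I/S/I/S on L1; bus BusRd; mem=90
  op3 P0: load  L1 → S/S/I/S on L1; bus BusRd; mem=90
  op4 P2: load  L1 → S/S/S/S on L1; bus BusRd; mem=90
  op5 P1: load  L0 → I/S/I/I on L0; bus BusRd; mem=20
  op6 P1: load  L0 → I/S/I/I on L0; bus (none); mem=20
  op7 P3: load  L0 → I/S/I/S on L0; bus BusRd; mem=20
  op8 P2: load  L1 → S/S/S/S on L1; bus (none); mem=90
  op9 P3: load  L0 → I/S/I/S on L0; bus (none); mem=20
  op10 P1: load  L0 → I/S/I/S on L0; bus (none); mem=20
  op11 P1: load  L0 → I/S/I/S on L0; bus (none); mem=20
  op12 P3: load  L0 → I/S/I/S on L0; bus (none); mem=20
  op13 P1: load  L1 → S/S/S/S on L1; bus (none); mem=90
  op14 P0: load  L1 → S/S/S/S on L1; bus (none); mem=90
  op15 P2: load  L0 → I/S/S/S on L0; bus BusRd; mem=20
  op16 P1: store L0 := 19 → I/M/I/I on L0; bus BusRdX; mem=20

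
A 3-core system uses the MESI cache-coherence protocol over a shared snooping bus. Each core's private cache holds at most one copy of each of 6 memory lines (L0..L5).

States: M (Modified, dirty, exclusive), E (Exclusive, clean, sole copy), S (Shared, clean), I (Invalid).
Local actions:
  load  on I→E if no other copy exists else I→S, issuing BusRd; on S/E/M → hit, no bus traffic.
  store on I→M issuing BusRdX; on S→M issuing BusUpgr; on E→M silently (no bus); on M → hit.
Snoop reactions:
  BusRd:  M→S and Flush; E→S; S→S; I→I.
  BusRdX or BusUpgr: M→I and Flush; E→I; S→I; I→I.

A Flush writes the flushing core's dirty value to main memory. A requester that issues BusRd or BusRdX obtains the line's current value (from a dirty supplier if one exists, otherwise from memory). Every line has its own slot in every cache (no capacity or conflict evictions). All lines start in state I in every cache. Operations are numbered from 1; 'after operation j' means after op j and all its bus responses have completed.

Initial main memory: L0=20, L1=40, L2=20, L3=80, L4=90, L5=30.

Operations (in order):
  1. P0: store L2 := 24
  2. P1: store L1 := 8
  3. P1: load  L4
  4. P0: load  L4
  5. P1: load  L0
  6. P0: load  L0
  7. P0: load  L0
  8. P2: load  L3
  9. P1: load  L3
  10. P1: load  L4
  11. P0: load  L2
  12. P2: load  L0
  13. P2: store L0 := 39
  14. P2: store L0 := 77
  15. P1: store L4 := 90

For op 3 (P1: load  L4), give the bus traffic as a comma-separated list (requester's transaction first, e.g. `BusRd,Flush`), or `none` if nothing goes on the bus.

  op1 P0: store L2 := 24 → M/I/I on L2; bus BusRdX; mem=20
  op2 P1: store L1 := 8 → I/M/I on L1; bus BusRdX; mem=40
  op3 P1: load  L4 → I/E/I on L4; bus BusRd; mem=90
  op4 P0: load  L4 → S/S/I on L4; bus BusRd; mem=90
  op5 P1: load  L0 → I/E/I on L0; bus BusRd; mem=20
  op6 P0: load  L0 → S/S/I on L0; bus BusRd; mem=20
  op7 P0: load  L0 → S/S/I on L0; bus (none); mem=20
  op8 P2: load  L3 → I/I/E on L3; bus BusRd; mem=80
  op9 P1: load  L3 → I/S/S on L3; bus BusRd; mem=80
  op10 P1: load  L4 → S/S/I on L4; bus (none); mem=90
  op11 P0: load  L2 → M/I/I on L2; bus (none); mem=20
  op12 P2: load  L0 → S/S/S on L0; bus BusRd; mem=20
  op13 P2: store L0 := 39 → I/I/M on L0; bus BusUpgr; mem=20
  op14 P2: store L0 := 77 → I/I/M on L0; bus (none); mem=20
  op15 P1: store L4 := 90 → I/M/I on L4; bus BusUpgr; mem=90

bus = BusRd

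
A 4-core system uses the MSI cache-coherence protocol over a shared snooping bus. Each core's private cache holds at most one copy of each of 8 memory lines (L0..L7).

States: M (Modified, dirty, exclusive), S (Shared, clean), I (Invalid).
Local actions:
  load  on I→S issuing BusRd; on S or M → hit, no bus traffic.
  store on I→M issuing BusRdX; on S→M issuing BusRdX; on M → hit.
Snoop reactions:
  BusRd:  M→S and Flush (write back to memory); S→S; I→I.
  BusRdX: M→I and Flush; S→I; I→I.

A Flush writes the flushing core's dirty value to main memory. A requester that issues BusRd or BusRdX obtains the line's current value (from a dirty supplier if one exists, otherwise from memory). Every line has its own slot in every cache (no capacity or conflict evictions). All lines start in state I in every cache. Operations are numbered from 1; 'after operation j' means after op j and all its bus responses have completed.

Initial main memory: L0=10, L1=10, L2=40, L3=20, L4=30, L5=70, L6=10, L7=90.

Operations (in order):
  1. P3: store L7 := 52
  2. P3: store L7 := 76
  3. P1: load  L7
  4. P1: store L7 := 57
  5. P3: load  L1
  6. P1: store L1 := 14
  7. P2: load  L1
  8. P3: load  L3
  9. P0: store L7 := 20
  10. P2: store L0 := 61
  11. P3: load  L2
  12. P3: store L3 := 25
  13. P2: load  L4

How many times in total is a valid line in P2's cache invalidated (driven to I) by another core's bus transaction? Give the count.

step 1: P3: store L7 := 52  ⟶  IIIM  (L7)  txn=BusRdX  M[L7]=90
step 2: P3: store L7 := 76  ⟶  IIIM  (L7)  txn=∅  M[L7]=90
step 3: P1: load  L7  ⟶  ISIS  (L7)  txn=BusRd+Flush  M[L7]=76
step 4: P1: store L7 := 57  ⟶  IMII  (L7)  txn=BusRdX  M[L7]=76
step 5: P3: load  L1  ⟶  IIIS  (L1)  txn=BusRd  M[L1]=10
step 6: P1: store L1 := 14  ⟶  IMII  (L1)  txn=BusRdX  M[L1]=10
step 7: P2: load  L1  ⟶  ISSI  (L1)  txn=BusRd+Flush  M[L1]=14
step 8: P3: load  L3  ⟶  IIIS  (L3)  txn=BusRd  M[L3]=20
step 9: P0: store L7 := 20  ⟶  MIII  (L7)  txn=BusRdX+Flush  M[L7]=57
step 10: P2: store L0 := 61  ⟶  IIMI  (L0)  txn=BusRdX  M[L0]=10
step 11: P3: load  L2  ⟶  IIIS  (L2)  txn=BusRd  M[L2]=40
step 12: P3: store L3 := 25  ⟶  IIIM  (L3)  txn=BusRdX  M[L3]=20
step 13: P2: load  L4  ⟶  IISI  (L4)  txn=BusRd  M[L4]=30

invalidations = 0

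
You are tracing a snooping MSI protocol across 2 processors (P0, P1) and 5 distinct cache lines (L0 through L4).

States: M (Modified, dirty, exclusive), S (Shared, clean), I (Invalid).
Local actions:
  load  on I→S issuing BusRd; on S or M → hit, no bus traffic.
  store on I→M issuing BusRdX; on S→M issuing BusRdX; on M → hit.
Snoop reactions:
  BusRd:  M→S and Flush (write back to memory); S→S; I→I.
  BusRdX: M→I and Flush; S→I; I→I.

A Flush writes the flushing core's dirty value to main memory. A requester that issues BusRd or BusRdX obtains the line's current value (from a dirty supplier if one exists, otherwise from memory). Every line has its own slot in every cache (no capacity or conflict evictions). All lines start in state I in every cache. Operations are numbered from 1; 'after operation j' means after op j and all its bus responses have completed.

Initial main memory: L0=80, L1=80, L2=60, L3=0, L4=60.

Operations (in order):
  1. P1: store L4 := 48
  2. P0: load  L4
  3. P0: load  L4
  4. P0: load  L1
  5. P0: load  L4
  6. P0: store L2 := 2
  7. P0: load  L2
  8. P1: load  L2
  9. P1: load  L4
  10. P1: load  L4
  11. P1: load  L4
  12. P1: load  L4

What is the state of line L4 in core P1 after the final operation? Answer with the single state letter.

state = S

  op1 P1: store L4 := 48 → I/M on L4; bus BusRdX; mem=60
  op2 P0: load  L4 → S/S on L4; bus BusRd Flush; mem=48
  op3 P0: load  L4 → S/S on L4; bus (none); mem=48
  op4 P0: load  L1 → S/I on L1; bus BusRd; mem=80
  op5 P0: load  L4 → S/S on L4; bus (none); mem=48
  op6 P0: store L2 := 2 → M/I on L2; bus BusRdX; mem=60
  op7 P0: load  L2 → M/I on L2; bus (none); mem=60
  op8 P1: load  L2 → S/S on L2; bus BusRd Flush; mem=2
  op9 P1: load  L4 → S/S on L4; bus (none); mem=48
  op10 P1: load  L4 → S/S on L4; bus (none); mem=48
  op11 P1: load  L4 → S/S on L4; bus (none); mem=48
  op12 P1: load  L4 → S/S on L4; bus (none); mem=48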